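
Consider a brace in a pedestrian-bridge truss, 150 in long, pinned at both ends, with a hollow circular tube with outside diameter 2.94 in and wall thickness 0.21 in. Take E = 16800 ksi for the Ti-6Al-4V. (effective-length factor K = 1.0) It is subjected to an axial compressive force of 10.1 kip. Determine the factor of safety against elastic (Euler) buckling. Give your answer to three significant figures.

n ≈ 1.23

Inner diameter d_i = 2.94 − 2×0.21 = 2.520 in
I = π(d_o⁴ − d_i⁴)/64 = π(2.94⁴ − 2.520⁴)/64 = 1.688 in⁴
Effective length L_e = K·L = 1 × 150 = 150.0 in
P_cr = π²EI / L_e² = π² × 16800×10³ × 1.688 / 150.0² = 1.244×10^4 lb
Factor of safety n = P_cr / P = 12.438 / 10.1 = 1.23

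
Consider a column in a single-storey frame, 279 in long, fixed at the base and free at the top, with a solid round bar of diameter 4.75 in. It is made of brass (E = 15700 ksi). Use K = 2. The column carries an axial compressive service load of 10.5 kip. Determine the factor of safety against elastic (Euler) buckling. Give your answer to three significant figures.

I = πd⁴/64 = π×4.75⁴/64 = 24.99 in⁴
Effective length L_e = K·L = 2 × 279 = 558.0 in
P_cr = π²EI / L_e² = π² × 15700×10³ × 24.99 / 558.0² = 1.244×10^4 lb
Factor of safety n = P_cr / P = 12.436 / 10.5 = 1.18

n ≈ 1.18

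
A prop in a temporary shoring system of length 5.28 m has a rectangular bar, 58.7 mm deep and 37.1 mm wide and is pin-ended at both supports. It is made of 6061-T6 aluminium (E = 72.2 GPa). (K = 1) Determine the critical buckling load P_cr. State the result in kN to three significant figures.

Buckling occurs about the weak axis: I_min = h·b³/12 with b = 37.1 mm (the shorter side).
I_min = 58.7×37.1³/12 = 2.498×10^5 mm⁴
I = 2.498×10^5 mm⁴ = 2.498×10^-7 m⁴
Effective length L_e = K·L = 1 × 5.28 = 5.280 m
P_cr = π²EI / L_e² = π² × 72.2×10⁹ × 2.498×10^-7 / 5.280² = 6.385×10^3 N

P_cr ≈ 6.38 kN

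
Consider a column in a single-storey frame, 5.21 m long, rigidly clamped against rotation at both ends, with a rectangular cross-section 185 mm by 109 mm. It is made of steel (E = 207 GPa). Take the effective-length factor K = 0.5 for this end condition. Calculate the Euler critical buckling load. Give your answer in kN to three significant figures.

P_cr ≈ 6010 kN

Buckling occurs about the weak axis: I_min = h·b³/12 with b = 109 mm (the shorter side).
I_min = 185×109³/12 = 1.997×10^7 mm⁴
I = 1.997×10^7 mm⁴ = 1.997×10^-5 m⁴
Effective length L_e = K·L = 0.5 × 5.21 = 2.605 m
P_cr = π²EI / L_e² = π² × 207×10⁹ × 1.997×10^-5 / 2.605² = 6.011×10^6 N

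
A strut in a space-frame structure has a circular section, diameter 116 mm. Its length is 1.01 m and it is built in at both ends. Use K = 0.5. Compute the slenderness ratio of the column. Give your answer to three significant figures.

λ ≈ 17.4

For a solid circle r = d/4 = 116/4 = 29.00 mm
L_e = K·L = 0.5 × 1.01 m = 0.5050 m = 505.00 mm
λ = L_e / r_min = 505.00 / 29.00 = 17.4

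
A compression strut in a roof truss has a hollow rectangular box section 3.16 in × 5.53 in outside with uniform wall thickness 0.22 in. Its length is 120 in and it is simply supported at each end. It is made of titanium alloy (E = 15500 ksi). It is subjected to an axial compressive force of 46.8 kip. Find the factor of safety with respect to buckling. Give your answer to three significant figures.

Inner dimensions: h_i = 5.53 − 2×0.22 = 5.090 in, b_i = 3.16 − 2×0.22 = 2.720 in
Weak-axis I_min = (h_o·b_o³ − h_i·b_i³)/12 with b_o = 3.16, b_i = 2.720 in (shorter outer/inner sides).
I_min = (5.53×3.16³ − 5.090×2.720³)/12 = 6.006 in⁴
Effective length L_e = K·L = 1 × 120 = 120.0 in
P_cr = π²EI / L_e² = π² × 15500×10³ × 6.006 / 120.0² = 6.380×10^4 lb
Factor of safety n = P_cr / P = 63.801 / 46.8 = 1.36

n ≈ 1.36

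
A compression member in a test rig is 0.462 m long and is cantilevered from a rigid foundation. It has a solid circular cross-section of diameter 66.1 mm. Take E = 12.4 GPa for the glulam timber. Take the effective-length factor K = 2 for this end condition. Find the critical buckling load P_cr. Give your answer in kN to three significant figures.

P_cr ≈ 134 kN

I = πd⁴/64 = π×66.1⁴/64 = 9.371×10^5 mm⁴
I = 9.371×10^5 mm⁴ = 9.371×10^-7 m⁴
Effective length L_e = K·L = 2 × 0.462 = 0.9240 m
P_cr = π²EI / L_e² = π² × 12.4×10⁹ × 9.371×10^-7 / 0.9240² = 1.343×10^5 N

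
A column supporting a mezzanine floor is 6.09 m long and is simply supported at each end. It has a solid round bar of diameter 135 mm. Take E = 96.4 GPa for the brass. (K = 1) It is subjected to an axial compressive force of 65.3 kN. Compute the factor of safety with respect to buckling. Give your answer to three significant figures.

I = πd⁴/64 = π×135⁴/64 = 1.630×10^7 mm⁴
I = 1.630×10^7 mm⁴ = 1.630×10^-5 m⁴
Effective length L_e = K·L = 1 × 6.09 = 6.090 m
P_cr = π²EI / L_e² = π² × 96.4×10⁹ × 1.630×10^-5 / 6.090² = 4.183×10^5 N
Factor of safety n = P_cr / P = 418.26 / 65.3 = 6.41

n ≈ 6.41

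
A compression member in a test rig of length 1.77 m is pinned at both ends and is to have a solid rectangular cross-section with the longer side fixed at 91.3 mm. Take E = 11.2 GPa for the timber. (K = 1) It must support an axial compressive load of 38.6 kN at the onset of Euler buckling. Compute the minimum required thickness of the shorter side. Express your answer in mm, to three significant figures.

b ≈ 52.4 mm

L_e = K·L = 1 × 1.77 = 1.770 m
Required I = P_cr·L_e²/(π²E) = 3.860×10^4 × 1.770² / (π² × 1.12×10^10) = 1.094×10^-6 m⁴
I_req = 1.094×10^6 mm⁴
Rectangle, weak axis: I_min = h·b³/12 with h = 91.3 mm fixed  ⇒  b = (12I/h)^(1/3) = 52.4 mm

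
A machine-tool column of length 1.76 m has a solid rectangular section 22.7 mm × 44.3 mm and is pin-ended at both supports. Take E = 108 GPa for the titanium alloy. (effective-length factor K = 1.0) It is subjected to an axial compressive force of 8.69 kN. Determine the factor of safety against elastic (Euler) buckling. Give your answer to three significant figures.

Buckling occurs about the weak axis: I_min = h·b³/12 with b = 22.7 mm (the shorter side).
I_min = 44.3×22.7³/12 = 4.318×10^4 mm⁴
I = 4.318×10^4 mm⁴ = 4.318×10^-8 m⁴
Effective length L_e = K·L = 1 × 1.76 = 1.760 m
P_cr = π²EI / L_e² = π² × 108×10⁹ × 4.318×10^-8 / 1.760² = 1.486×10^4 N
Factor of safety n = P_cr / P = 14.859 / 8.69 = 1.71

n ≈ 1.71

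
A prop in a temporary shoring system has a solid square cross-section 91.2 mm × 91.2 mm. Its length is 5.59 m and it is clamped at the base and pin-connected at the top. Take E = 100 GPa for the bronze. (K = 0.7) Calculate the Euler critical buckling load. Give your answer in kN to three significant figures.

P_cr ≈ 372 kN

I = a⁴/12 = 91.2⁴/12 = 5.765×10^6 mm⁴
I = 5.765×10^6 mm⁴ = 5.765×10^-6 m⁴
Effective length L_e = K·L = 0.7 × 5.59 = 3.913 m
P_cr = π²EI / L_e² = π² × 100×10⁹ × 5.765×10^-6 / 3.913² = 3.716×10^5 N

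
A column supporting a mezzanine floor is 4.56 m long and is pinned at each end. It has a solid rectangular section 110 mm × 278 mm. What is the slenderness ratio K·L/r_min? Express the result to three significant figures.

For a rectangle r_min = b/√12 = 110/√12 = 31.75 mm
L_e = K·L = 1 × 4.56 m = 4.560 m = 4560.0 mm
λ = L_e / r_min = 4560.0 / 31.75 = 144

λ ≈ 144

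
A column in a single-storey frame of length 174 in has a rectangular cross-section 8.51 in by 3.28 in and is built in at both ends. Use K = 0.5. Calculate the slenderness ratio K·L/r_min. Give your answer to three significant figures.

Buckling occurs about the weak axis: I_min = h·b³/12 with b = 3.28 in (the shorter side).
I_min = 8.51×3.28³/12 = 25.02 in⁴
A = 27.91 in²;  r_min = √(I/A) = √(25.02/27.91) = 0.9469 in
L_e = K·L = 0.5 × 174 = 87.00 in
λ = L_e / r_min = 87.000 / 0.9469 = 91.9

λ ≈ 91.9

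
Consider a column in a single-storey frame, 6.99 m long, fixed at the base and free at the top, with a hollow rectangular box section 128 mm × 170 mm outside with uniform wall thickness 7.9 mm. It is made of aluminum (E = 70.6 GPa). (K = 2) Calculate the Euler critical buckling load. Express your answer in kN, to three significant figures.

Inner dimensions: h_i = 170 − 2×7.9 = 154.2 mm, b_i = 128 − 2×7.9 = 112.2 mm
Weak-axis I_min = (h_o·b_o³ − h_i·b_i³)/12 with b_o = 128, b_i = 112.2 mm (shorter outer/inner sides).
I_min = (170×128³ − 154.2×112.2³)/12 = 1.156×10^7 mm⁴
I = 1.156×10^7 mm⁴ = 1.156×10^-5 m⁴
Effective length L_e = K·L = 2 × 6.99 = 13.98 m
P_cr = π²EI / L_e² = π² × 70.6×10⁹ × 1.156×10^-5 / 13.98² = 4.121×10^4 N

P_cr ≈ 41.2 kN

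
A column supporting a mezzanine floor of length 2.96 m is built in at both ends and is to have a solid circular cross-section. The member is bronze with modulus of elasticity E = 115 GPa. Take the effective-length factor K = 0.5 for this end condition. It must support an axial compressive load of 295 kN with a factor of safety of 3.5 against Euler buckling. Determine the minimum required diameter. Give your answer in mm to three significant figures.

d ≈ 79.8 mm

Required P_cr = n·P = 3.5 × 295 = 1032 kN
L_e = K·L = 0.5 × 2.96 = 1.480 m
Required I = P_cr·L_e²/(π²E) = 1.032×10^6 × 1.480² / (π² × 1.15×10^11) = 1.993×10^-6 m⁴
I_req = 1.993×10^6 mm⁴
Solid circle: I = πd⁴/64  ⇒  d = (64I/π)^(1/4) = (64×1.993×10^6/π)^(1/4) = 79.8 mm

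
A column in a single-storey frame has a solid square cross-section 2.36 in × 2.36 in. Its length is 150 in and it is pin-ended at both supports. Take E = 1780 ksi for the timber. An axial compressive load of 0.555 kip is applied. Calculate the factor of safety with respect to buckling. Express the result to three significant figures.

I = a⁴/12 = 2.36⁴/12 = 2.585 in⁴
Effective length L_e = K·L = 1 × 150 = 150.0 in
P_cr = π²EI / L_e² = π² × 1780×10³ × 2.585 / 150.0² = 2.018×10^3 lb
Factor of safety n = P_cr / P = 2.0184 / 0.555 = 3.64

n ≈ 3.64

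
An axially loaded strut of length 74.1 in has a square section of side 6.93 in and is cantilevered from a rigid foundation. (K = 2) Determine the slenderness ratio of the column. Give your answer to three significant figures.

λ ≈ 74.1

For a square r = a/√12 = 6.93/√12 = 2.001 in
L_e = K·L = 2 × 74.1 = 148.2 in
λ = L_e / r_min = 148.20 / 2.001 = 74.1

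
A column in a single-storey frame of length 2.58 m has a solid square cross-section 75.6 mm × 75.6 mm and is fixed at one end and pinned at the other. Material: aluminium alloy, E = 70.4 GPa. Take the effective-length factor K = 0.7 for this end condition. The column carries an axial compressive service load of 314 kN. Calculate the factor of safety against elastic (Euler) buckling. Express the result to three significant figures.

I = a⁴/12 = 75.6⁴/12 = 2.722×10^6 mm⁴
I = 2.722×10^6 mm⁴ = 2.722×10^-6 m⁴
Effective length L_e = K·L = 0.7 × 2.58 = 1.806 m
P_cr = π²EI / L_e² = π² × 70.4×10⁹ × 2.722×10^-6 / 1.806² = 5.799×10^5 N
Factor of safety n = P_cr / P = 579.89 / 314 = 1.85

n ≈ 1.85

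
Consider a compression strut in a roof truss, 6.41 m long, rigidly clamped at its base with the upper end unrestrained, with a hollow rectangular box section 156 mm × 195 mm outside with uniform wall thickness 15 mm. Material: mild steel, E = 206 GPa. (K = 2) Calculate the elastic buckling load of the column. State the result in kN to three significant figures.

Inner dimensions: h_i = 195 − 2×15 = 165.0 mm, b_i = 156 − 2×15 = 126.0 mm
Weak-axis I_min = (h_o·b_o³ − h_i·b_i³)/12 with b_o = 156, b_i = 126.0 mm (shorter outer/inner sides).
I_min = (195×156³ − 165.0×126.0³)/12 = 3.419×10^7 mm⁴
I = 3.419×10^7 mm⁴ = 3.419×10^-5 m⁴
Effective length L_e = K·L = 2 × 6.41 = 12.82 m
P_cr = π²EI / L_e² = π² × 206×10⁹ × 3.419×10^-5 / 12.82² = 4.229×10^5 N

P_cr ≈ 423 kN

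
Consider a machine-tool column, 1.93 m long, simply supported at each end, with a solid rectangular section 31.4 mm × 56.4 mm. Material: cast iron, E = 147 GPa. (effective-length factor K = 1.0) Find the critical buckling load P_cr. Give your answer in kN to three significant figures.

P_cr ≈ 56.7 kN

Buckling occurs about the weak axis: I_min = h·b³/12 with b = 31.4 mm (the shorter side).
I_min = 56.4×31.4³/12 = 1.455×10^5 mm⁴
I = 1.455×10^5 mm⁴ = 1.455×10^-7 m⁴
Effective length L_e = K·L = 1 × 1.93 = 1.930 m
P_cr = π²EI / L_e² = π² × 147×10⁹ × 1.455×10^-7 / 1.930² = 5.667×10^4 N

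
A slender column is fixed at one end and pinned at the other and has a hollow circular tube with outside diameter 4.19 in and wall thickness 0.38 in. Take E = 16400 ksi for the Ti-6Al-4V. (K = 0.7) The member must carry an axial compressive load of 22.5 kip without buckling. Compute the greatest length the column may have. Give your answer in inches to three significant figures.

Inner diameter d_i = 4.19 − 2×0.38 = 3.430 in
I = π(d_o⁴ − d_i⁴)/64 = π(4.19⁴ − 3.430⁴)/64 = 8.335 in⁴
At the buckling limit P_cr = P = 2.250×10^4 lb
From P_cr = π²EI/(K·L)²:  L = (1/K)·√(π²EI/P_cr) = (1/0.7)·√(π²×1.64×10^7×8.335/2.250×10^4)
L = 350 in

L_max ≈ 350 in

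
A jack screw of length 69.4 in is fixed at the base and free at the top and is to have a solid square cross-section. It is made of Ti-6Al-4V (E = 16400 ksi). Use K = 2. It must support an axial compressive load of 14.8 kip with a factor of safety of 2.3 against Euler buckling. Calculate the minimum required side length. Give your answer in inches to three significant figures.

Required P_cr = n·P = 2.3 × 14.8 = 34.04 kip
L_e = K·L = 2 × 69.4 = 138.8 in
Required I = P_cr·L_e²/(π²E) = 3.404×10^4 × 138.8² / (π² × 1.64×10^7) = 4.052 in⁴
Solid square: I = a⁴/12  ⇒  a = (12I)^(1/4) = (12×4.052)^(1/4) = 2.64 in

a ≈ 2.64 in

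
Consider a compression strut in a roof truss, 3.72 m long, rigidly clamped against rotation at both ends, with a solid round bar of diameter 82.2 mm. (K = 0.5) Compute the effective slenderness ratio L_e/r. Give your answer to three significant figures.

For a solid circle r = d/4 = 82.2/4 = 20.55 mm
L_e = K·L = 0.5 × 3.72 m = 1.860 m = 1860.0 mm
λ = L_e / r_min = 1860.0 / 20.55 = 90.5

λ ≈ 90.5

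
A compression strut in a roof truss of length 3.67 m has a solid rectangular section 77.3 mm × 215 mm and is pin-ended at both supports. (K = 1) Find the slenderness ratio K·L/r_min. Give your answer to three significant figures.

For a rectangle r_min = b/√12 = 77.3/√12 = 22.31 mm
L_e = K·L = 1 × 3.67 m = 3.670 m = 3670.0 mm
λ = L_e / r_min = 3670.0 / 22.31 = 164

λ ≈ 164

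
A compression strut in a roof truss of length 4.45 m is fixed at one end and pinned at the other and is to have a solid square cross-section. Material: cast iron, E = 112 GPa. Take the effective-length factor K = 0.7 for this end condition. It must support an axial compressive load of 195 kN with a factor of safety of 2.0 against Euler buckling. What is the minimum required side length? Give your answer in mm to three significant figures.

a ≈ 80.1 mm

Required P_cr = n·P = 2.0 × 195 = 390.0 kN
L_e = K·L = 0.7 × 4.45 = 3.115 m
Required I = P_cr·L_e²/(π²E) = 3.900×10^5 × 3.115² / (π² × 1.12×10^11) = 3.423×10^-6 m⁴
I_req = 3.423×10^6 mm⁴
Solid square: I = a⁴/12  ⇒  a = (12I)^(1/4) = (12×3.423×10^6)^(1/4) = 80.1 mm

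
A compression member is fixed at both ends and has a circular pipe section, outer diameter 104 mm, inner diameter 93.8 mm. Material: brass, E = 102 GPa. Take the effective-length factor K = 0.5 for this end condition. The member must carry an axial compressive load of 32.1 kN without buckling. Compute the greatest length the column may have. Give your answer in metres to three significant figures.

L_max ≈ 15.6 m

d_o = 104 mm, d_i = 93.8 mm
I = π(d_o⁴ − d_i⁴)/64 = π(104⁴ − 93.80⁴)/64 = 1.943×10^6 mm⁴
I = 1.943×10^-6 m⁴
At the buckling limit P_cr = P = 3.210×10^4 N
From P_cr = π²EI/(K·L)²:  L = (1/K)·√(π²EI/P_cr) = (1/0.5)·√(π²×1.02×10^11×1.943×10^-6/3.210×10^4)
L = 15.6 m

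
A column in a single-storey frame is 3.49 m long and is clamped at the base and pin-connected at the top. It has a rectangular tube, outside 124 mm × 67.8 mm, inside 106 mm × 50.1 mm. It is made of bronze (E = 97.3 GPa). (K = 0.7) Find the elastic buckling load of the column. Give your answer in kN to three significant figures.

Weak-axis I_min = (h_o·b_o³ − h_i·b_i³)/12 with b_o = 67.8, b_i = 50.10 mm (shorter outer/inner sides).
I_min = (124×67.8³ − 106.0×50.10³)/12 = 2.110×10^6 mm⁴
I = 2.110×10^6 mm⁴ = 2.110×10^-6 m⁴
Effective length L_e = K·L = 0.7 × 3.49 = 2.443 m
P_cr = π²EI / L_e² = π² × 97.3×10⁹ × 2.110×10^-6 / 2.443² = 3.395×10^5 N

P_cr ≈ 339 kN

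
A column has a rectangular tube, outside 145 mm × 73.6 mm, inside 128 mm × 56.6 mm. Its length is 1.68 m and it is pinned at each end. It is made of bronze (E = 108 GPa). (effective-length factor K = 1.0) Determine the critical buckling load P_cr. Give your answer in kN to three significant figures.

Weak-axis I_min = (h_o·b_o³ − h_i·b_i³)/12 with b_o = 73.6, b_i = 56.60 mm (shorter outer/inner sides).
I_min = (145×73.6³ − 128.0×56.60³)/12 = 2.883×10^6 mm⁴
I = 2.883×10^6 mm⁴ = 2.883×10^-6 m⁴
Effective length L_e = K·L = 1 × 1.68 = 1.680 m
P_cr = π²EI / L_e² = π² × 108×10⁹ × 2.883×10^-6 / 1.680² = 1.089×10^6 N

P_cr ≈ 1090 kN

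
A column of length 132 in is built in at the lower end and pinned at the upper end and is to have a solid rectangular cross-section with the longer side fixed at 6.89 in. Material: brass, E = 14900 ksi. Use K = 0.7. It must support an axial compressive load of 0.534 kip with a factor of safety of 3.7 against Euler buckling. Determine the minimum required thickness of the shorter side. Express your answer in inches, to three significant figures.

Required P_cr = n·P = 3.7 × 0.534 = 1.976 kip
L_e = K·L = 0.7 × 132 = 92.40 in
Required I = P_cr·L_e²/(π²E) = 1.976×10^3 × 92.40² / (π² × 1.49×10^7) = 0.1147 in⁴
Rectangle, weak axis: I_min = h·b³/12 with h = 6.89 in fixed  ⇒  b = (12I/h)^(1/3) = 0.585 in

b ≈ 0.585 in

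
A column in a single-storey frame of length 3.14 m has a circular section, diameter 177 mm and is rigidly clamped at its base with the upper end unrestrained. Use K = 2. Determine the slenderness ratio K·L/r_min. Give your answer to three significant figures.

I = πd⁴/64 = π×177⁴/64 = 4.818×10^7 mm⁴
A = 2.461×10^4 mm²;  r_min = √(I/A) = √(4.818×10^7/2.461×10^4) = 44.25 mm
L_e = K·L = 2 × 3.14 m = 6.280 m = 6280.0 mm
λ = L_e / r_min = 6280.0 / 44.25 = 142

λ ≈ 142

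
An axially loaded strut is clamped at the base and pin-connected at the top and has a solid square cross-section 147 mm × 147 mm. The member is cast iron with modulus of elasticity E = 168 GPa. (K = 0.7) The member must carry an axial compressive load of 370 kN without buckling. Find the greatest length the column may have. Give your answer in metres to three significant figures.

I = a⁴/12 = 147⁴/12 = 3.891×10^7 mm⁴
I = 3.891×10^-5 m⁴
At the buckling limit P_cr = P = 3.700×10^5 N
From P_cr = π²EI/(K·L)²:  L = (1/K)·√(π²EI/P_cr) = (1/0.7)·√(π²×1.68×10^11×3.891×10^-5/3.700×10^5)
L = 18.9 m

L_max ≈ 18.9 m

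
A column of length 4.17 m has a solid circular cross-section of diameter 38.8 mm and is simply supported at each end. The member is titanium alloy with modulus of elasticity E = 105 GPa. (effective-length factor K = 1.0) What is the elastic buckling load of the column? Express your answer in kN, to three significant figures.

P_cr ≈ 6.63 kN

I = πd⁴/64 = π×38.8⁴/64 = 1.112×10^5 mm⁴
I = 1.112×10^5 mm⁴ = 1.112×10^-7 m⁴
Effective length L_e = K·L = 1 × 4.17 = 4.170 m
P_cr = π²EI / L_e² = π² × 105×10⁹ × 1.112×10^-7 / 4.170² = 6.630×10^3 N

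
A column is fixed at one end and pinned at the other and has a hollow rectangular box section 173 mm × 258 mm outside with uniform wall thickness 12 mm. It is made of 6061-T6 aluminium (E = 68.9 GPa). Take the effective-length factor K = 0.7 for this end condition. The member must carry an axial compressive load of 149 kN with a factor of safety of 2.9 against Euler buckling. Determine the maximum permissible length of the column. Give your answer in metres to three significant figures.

L_max ≈ 12.3 m

Inner dimensions: h_i = 258 − 2×12 = 234.0 mm, b_i = 173 − 2×12 = 149.0 mm
Weak-axis I_min = (h_o·b_o³ − h_i·b_i³)/12 with b_o = 173, b_i = 149.0 mm (shorter outer/inner sides).
I_min = (258×173³ − 234.0×149.0³)/12 = 4.682×10^7 mm⁴
I = 4.682×10^-5 m⁴
Required critical load P_cr = n·P = 2.9 × 149 = 432.1 kN = 4.321×10^5 N
From P_cr = π²EI/(K·L)²:  L = (1/K)·√(π²EI/P_cr) = (1/0.7)·√(π²×6.89×10^10×4.682×10^-5/4.321×10^5)
L = 12.3 m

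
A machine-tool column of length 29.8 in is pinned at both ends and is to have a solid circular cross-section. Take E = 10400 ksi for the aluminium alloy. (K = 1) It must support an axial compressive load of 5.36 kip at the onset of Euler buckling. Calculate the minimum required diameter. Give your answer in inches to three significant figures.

d ≈ 0.986 in

L_e = K·L = 1 × 29.8 = 29.80 in
Required I = P_cr·L_e²/(π²E) = 5.360×10^3 × 29.80² / (π² × 1.04×10^7) = 4.637×10^-2 in⁴
Solid circle: I = πd⁴/64  ⇒  d = (64I/π)^(1/4) = (64×4.637×10^-2/π)^(1/4) = 0.986 in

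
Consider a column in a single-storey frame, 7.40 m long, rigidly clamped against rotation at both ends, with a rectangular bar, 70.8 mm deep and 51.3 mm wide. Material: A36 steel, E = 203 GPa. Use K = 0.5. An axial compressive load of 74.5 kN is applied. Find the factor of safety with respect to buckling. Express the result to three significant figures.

Buckling occurs about the weak axis: I_min = h·b³/12 with b = 51.3 mm (the shorter side).
I_min = 70.8×51.3³/12 = 7.965×10^5 mm⁴
I = 7.965×10^5 mm⁴ = 7.965×10^-7 m⁴
Effective length L_e = K·L = 0.5 × 7.40 = 3.700 m
P_cr = π²EI / L_e² = π² × 203×10⁹ × 7.965×10^-7 / 3.700² = 1.166×10^5 N
Factor of safety n = P_cr / P = 116.57 / 74.5 = 1.56

n ≈ 1.56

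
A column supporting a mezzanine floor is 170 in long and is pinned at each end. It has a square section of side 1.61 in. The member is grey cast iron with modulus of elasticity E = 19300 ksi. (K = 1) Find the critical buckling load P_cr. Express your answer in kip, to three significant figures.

I = a⁴/12 = 1.61⁴/12 = 0.5599 in⁴
Effective length L_e = K·L = 1 × 170 = 170.0 in
P_cr = π²EI / L_e² = π² × 19300×10³ × 0.5599 / 170.0² = 3.690×10^3 lb

P_cr ≈ 3.69 kip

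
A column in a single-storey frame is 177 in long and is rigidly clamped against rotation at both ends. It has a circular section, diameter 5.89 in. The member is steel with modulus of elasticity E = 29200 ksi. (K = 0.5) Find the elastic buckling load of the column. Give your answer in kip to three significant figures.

I = πd⁴/64 = π×5.89⁴/64 = 59.08 in⁴
Effective length L_e = K·L = 0.5 × 177 = 88.50 in
P_cr = π²EI / L_e² = π² × 29200×10³ × 59.08 / 88.50² = 2.174×10^6 lb

P_cr ≈ 2170 kip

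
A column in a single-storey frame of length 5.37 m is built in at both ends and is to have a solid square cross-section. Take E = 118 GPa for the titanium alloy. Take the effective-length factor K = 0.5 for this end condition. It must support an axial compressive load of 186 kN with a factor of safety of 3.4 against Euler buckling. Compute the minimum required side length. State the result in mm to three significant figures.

Required P_cr = n·P = 3.4 × 186 = 632.4 kN
L_e = K·L = 0.5 × 5.37 = 2.685 m
Required I = P_cr·L_e²/(π²E) = 6.324×10^5 × 2.685² / (π² × 1.18×10^11) = 3.915×10^-6 m⁴
I_req = 3.915×10^6 mm⁴
Solid square: I = a⁴/12  ⇒  a = (12I)^(1/4) = (12×3.915×10^6)^(1/4) = 82.8 mm

a ≈ 82.8 mm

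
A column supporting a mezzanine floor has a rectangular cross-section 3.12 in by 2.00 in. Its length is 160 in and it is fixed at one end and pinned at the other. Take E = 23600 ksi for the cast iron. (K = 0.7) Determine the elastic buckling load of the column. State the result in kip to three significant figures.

Buckling occurs about the weak axis: I_min = h·b³/12 with b = 2.00 in (the shorter side).
I_min = 3.12×2.00³/12 = 2.080 in⁴
Effective length L_e = K·L = 0.7 × 160 = 112.0 in
P_cr = π²EI / L_e² = π² × 23600×10³ × 2.080 / 112.0² = 3.862×10^4 lb

P_cr ≈ 38.6 kip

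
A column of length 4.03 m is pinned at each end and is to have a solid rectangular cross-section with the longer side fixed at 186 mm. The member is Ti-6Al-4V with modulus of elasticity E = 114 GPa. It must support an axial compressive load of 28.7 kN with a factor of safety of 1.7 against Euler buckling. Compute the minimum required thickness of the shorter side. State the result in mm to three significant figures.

Required P_cr = n·P = 1.7 × 28.7 = 48.79 kN
L_e = K·L = 1 × 4.03 = 4.030 m
Required I = P_cr·L_e²/(π²E) = 4.879×10^4 × 4.030² / (π² × 1.14×10^11) = 7.043×10^-7 m⁴
I_req = 7.043×10^5 mm⁴
Rectangle, weak axis: I_min = h·b³/12 with h = 186 mm fixed  ⇒  b = (12I/h)^(1/3) = 35.7 mm

b ≈ 35.7 mm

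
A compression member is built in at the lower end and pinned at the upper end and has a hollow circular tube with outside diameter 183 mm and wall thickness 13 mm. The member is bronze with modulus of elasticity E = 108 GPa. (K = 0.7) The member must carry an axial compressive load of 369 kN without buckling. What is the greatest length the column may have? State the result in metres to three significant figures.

L_max ≈ 12.2 m

Inner diameter d_i = 183 − 2×13 = 157.0 mm
I = π(d_o⁴ − d_i⁴)/64 = π(183⁴ − 157.0⁴)/64 = 2.523×10^7 mm⁴
I = 2.523×10^-5 m⁴
At the buckling limit P_cr = P = 3.690×10^5 N
From P_cr = π²EI/(K·L)²:  L = (1/K)·√(π²EI/P_cr) = (1/0.7)·√(π²×1.08×10^11×2.523×10^-5/3.690×10^5)
L = 12.2 m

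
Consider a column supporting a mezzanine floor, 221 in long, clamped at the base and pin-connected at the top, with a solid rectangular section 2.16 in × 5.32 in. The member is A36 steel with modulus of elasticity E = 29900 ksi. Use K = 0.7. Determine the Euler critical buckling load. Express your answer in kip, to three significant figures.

Buckling occurs about the weak axis: I_min = h·b³/12 with b = 2.16 in (the shorter side).
I_min = 5.32×2.16³/12 = 4.468 in⁴
Effective length L_e = K·L = 0.7 × 221 = 154.7 in
P_cr = π²EI / L_e² = π² × 29900×10³ × 4.468 / 154.7² = 5.509×10^4 lb

P_cr ≈ 55.1 kip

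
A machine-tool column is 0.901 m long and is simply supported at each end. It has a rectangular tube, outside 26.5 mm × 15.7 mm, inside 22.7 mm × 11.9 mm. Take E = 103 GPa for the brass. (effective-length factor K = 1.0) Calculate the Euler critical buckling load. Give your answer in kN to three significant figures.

P_cr ≈ 6.71 kN

Weak-axis I_min = (h_o·b_o³ − h_i·b_i³)/12 with b_o = 15.7, b_i = 11.90 mm (shorter outer/inner sides).
I_min = (26.5×15.7³ − 22.70×11.90³)/12 = 5.358×10^3 mm⁴
I = 5.358×10^3 mm⁴ = 5.358×10^-9 m⁴
Effective length L_e = K·L = 1 × 0.901 = 0.9010 m
P_cr = π²EI / L_e² = π² × 103×10⁹ × 5.358×10^-9 / 0.9010² = 6.710×10^3 N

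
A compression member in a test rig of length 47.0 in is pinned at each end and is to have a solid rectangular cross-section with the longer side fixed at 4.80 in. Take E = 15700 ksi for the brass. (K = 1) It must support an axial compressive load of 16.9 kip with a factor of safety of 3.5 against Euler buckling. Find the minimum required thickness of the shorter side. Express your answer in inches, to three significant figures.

Required P_cr = n·P = 3.5 × 16.9 = 59.15 kip
L_e = K·L = 1 × 47.0 = 47.00 in
Required I = P_cr·L_e²/(π²E) = 5.915×10^4 × 47.00² / (π² × 1.57×10^7) = 0.8432 in⁴
Rectangle, weak axis: I_min = h·b³/12 with h = 4.80 in fixed  ⇒  b = (12I/h)^(1/3) = 1.28 in

b ≈ 1.28 in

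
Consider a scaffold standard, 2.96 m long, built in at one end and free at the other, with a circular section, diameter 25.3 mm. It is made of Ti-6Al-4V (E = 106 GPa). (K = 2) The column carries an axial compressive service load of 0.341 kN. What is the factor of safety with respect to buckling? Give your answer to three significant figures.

n ≈ 1.76

I = πd⁴/64 = π×25.3⁴/64 = 2.011×10^4 mm⁴
I = 2.011×10^4 mm⁴ = 2.011×10^-8 m⁴
Effective length L_e = K·L = 2 × 2.96 = 5.920 m
P_cr = π²EI / L_e² = π² × 106×10⁹ × 2.011×10^-8 / 5.920² = 600.4 N
Factor of safety n = P_cr / P = 0.60036 / 0.341 = 1.76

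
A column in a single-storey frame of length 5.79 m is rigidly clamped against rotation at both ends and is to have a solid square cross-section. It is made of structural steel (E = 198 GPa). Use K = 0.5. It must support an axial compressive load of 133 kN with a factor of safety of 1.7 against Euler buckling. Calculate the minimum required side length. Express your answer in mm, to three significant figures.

Required P_cr = n·P = 1.7 × 133 = 226.1 kN
L_e = K·L = 0.5 × 5.79 = 2.895 m
Required I = P_cr·L_e²/(π²E) = 2.261×10^5 × 2.895² / (π² × 1.98×10^11) = 9.697×10^-7 m⁴
I_req = 9.697×10^5 mm⁴
Solid square: I = a⁴/12  ⇒  a = (12I)^(1/4) = (12×9.697×10^5)^(1/4) = 58.4 mm

a ≈ 58.4 mm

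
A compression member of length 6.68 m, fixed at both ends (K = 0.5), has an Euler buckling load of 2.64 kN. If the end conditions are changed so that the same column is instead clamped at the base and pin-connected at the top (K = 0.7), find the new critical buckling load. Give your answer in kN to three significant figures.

P_cr ∝ 1/K², so P_cr,new = P_cr,old × (K_old/K_new)² = 2.64 × (0.5/0.7)²
= 2.64 × 0.5102 = 1.35 kN

P_cr ≈ 1.35 kN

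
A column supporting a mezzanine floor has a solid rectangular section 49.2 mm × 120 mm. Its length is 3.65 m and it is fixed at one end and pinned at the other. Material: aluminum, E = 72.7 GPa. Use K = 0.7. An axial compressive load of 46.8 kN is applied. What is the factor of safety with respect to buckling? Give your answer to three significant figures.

Buckling occurs about the weak axis: I_min = h·b³/12 with b = 49.2 mm (the shorter side).
I_min = 120×49.2³/12 = 1.191×10^6 mm⁴
I = 1.191×10^6 mm⁴ = 1.191×10^-6 m⁴
Effective length L_e = K·L = 0.7 × 3.65 = 2.555 m
P_cr = π²EI / L_e² = π² × 72.7×10⁹ × 1.191×10^-6 / 2.555² = 1.309×10^5 N
Factor of safety n = P_cr / P = 130.90 / 46.8 = 2.80

n ≈ 2.80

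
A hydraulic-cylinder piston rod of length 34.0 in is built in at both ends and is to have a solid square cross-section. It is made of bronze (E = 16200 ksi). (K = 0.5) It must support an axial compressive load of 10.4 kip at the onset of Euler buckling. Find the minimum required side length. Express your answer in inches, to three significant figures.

L_e = K·L = 0.5 × 34.0 = 17.00 in
Required I = P_cr·L_e²/(π²E) = 1.040×10^4 × 17.00² / (π² × 1.62×10^7) = 1.880×10^-2 in⁴
Solid square: I = a⁴/12  ⇒  a = (12I)^(1/4) = (12×1.880×10^-2)^(1/4) = 0.689 in

a ≈ 0.689 in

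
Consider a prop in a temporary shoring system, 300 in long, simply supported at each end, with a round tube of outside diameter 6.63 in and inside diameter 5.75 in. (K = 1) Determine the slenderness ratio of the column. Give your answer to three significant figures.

λ ≈ 137

d_o = 6.63 in, d_i = 5.75 in
I = π(d_o⁴ − d_i⁴)/64 = π(6.63⁴ − 5.750⁴)/64 = 41.19 in⁴
A = 8.556 in²;  r_min = √(I/A) = √(41.19/8.556) = 2.194 in
L_e = K·L = 1 × 300 = 300.0 in
λ = L_e / r_min = 300.00 / 2.194 = 137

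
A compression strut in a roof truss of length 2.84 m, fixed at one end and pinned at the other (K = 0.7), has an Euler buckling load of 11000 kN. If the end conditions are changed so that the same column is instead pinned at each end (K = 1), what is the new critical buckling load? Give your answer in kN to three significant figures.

P_cr ∝ 1/K², so P_cr,new = P_cr,old × (K_old/K_new)² = 11000 × (0.7/1)²
= 11000 × 0.4900 = 5390 kN

P_cr ≈ 5390 kN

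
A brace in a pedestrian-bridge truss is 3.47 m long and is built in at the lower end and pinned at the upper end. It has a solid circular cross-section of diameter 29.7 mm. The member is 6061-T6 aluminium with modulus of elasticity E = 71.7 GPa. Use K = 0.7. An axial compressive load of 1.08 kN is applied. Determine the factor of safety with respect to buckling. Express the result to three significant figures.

I = πd⁴/64 = π×29.7⁴/64 = 3.819×10^4 mm⁴
I = 3.819×10^4 mm⁴ = 3.819×10^-8 m⁴
Effective length L_e = K·L = 0.7 × 3.47 = 2.429 m
P_cr = π²EI / L_e² = π² × 71.7×10⁹ × 3.819×10^-8 / 2.429² = 4.581×10^3 N
Factor of safety n = P_cr / P = 4.5810 / 1.08 = 4.24

n ≈ 4.24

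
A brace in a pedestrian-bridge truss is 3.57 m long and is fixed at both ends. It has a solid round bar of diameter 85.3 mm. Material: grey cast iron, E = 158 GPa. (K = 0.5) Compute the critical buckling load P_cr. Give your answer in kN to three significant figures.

I = πd⁴/64 = π×85.3⁴/64 = 2.599×10^6 mm⁴
I = 2.599×10^6 mm⁴ = 2.599×10^-6 m⁴
Effective length L_e = K·L = 0.5 × 3.57 = 1.785 m
P_cr = π²EI / L_e² = π² × 158×10⁹ × 2.599×10^-6 / 1.785² = 1.272×10^6 N

P_cr ≈ 1270 kN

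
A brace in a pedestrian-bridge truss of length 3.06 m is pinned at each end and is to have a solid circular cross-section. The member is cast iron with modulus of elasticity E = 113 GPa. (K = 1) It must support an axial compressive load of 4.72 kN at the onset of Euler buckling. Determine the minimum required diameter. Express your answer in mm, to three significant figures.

L_e = K·L = 1 × 3.06 = 3.060 m
Required I = P_cr·L_e²/(π²E) = 4.720×10^3 × 3.060² / (π² × 1.13×10^11) = 3.963×10^-8 m⁴
I_req = 3.963×10^4 mm⁴
Solid circle: I = πd⁴/64  ⇒  d = (64I/π)^(1/4) = (64×3.963×10^4/π)^(1/4) = 30.0 mm

d ≈ 30.0 mm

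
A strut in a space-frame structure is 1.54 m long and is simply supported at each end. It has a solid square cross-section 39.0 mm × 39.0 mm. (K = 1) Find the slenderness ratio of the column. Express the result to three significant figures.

λ ≈ 137

For a square r = a/√12 = 39.0/√12 = 11.26 mm
L_e = K·L = 1 × 1.54 m = 1.540 m = 1540.0 mm
λ = L_e / r_min = 1540.0 / 11.26 = 137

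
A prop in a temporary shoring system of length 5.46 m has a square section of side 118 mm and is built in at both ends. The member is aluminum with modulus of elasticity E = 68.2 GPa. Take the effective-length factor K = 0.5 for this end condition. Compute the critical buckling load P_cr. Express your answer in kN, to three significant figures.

I = a⁴/12 = 118⁴/12 = 1.616×10^7 mm⁴
I = 1.616×10^7 mm⁴ = 1.616×10^-5 m⁴
Effective length L_e = K·L = 0.5 × 5.46 = 2.730 m
P_cr = π²EI / L_e² = π² × 68.2×10⁹ × 1.616×10^-5 / 2.730² = 1.459×10^6 N

P_cr ≈ 1460 kN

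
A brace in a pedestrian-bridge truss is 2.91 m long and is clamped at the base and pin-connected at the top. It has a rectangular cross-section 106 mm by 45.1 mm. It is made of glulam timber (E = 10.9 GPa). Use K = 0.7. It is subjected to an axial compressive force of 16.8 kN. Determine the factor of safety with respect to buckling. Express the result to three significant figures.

Buckling occurs about the weak axis: I_min = h·b³/12 with b = 45.1 mm (the shorter side).
I_min = 106×45.1³/12 = 8.103×10^5 mm⁴
I = 8.103×10^5 mm⁴ = 8.103×10^-7 m⁴
Effective length L_e = K·L = 0.7 × 2.91 = 2.037 m
P_cr = π²EI / L_e² = π² × 10.9×10⁹ × 8.103×10^-7 / 2.037² = 2.101×10^4 N
Factor of safety n = P_cr / P = 21.009 / 16.8 = 1.25

n ≈ 1.25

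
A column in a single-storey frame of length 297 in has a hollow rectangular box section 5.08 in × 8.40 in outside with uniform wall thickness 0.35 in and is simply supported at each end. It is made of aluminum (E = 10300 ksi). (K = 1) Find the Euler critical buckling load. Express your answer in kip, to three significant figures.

P_cr ≈ 43.6 kip

Inner dimensions: h_i = 8.40 − 2×0.35 = 7.700 in, b_i = 5.08 − 2×0.35 = 4.380 in
Weak-axis I_min = (h_o·b_o³ − h_i·b_i³)/12 with b_o = 5.08, b_i = 4.380 in (shorter outer/inner sides).
I_min = (8.40×5.08³ − 7.700×4.380³)/12 = 37.85 in⁴
Effective length L_e = K·L = 1 × 297 = 297.0 in
P_cr = π²EI / L_e² = π² × 10300×10³ × 37.85 / 297.0² = 4.362×10^4 lb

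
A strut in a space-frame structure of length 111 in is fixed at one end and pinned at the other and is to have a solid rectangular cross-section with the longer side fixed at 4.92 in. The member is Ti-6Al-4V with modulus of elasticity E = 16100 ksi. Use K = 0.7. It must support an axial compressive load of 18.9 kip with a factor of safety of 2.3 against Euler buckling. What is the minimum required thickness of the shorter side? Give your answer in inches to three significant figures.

Required P_cr = n·P = 2.3 × 18.9 = 43.47 kip
L_e = K·L = 0.7 × 111 = 77.70 in
Required I = P_cr·L_e²/(π²E) = 4.347×10^4 × 77.70² / (π² × 1.61×10^7) = 1.652 in⁴
Rectangle, weak axis: I_min = h·b³/12 with h = 4.92 in fixed  ⇒  b = (12I/h)^(1/3) = 1.59 in

b ≈ 1.59 in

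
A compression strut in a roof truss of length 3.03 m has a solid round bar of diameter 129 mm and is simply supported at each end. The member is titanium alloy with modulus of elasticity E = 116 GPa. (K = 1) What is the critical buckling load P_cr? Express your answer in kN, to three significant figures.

P_cr ≈ 1700 kN

I = πd⁴/64 = π×129⁴/64 = 1.359×10^7 mm⁴
I = 1.359×10^7 mm⁴ = 1.359×10^-5 m⁴
Effective length L_e = K·L = 1 × 3.03 = 3.030 m
P_cr = π²EI / L_e² = π² × 116×10⁹ × 1.359×10^-5 / 3.030² = 1.695×10^6 N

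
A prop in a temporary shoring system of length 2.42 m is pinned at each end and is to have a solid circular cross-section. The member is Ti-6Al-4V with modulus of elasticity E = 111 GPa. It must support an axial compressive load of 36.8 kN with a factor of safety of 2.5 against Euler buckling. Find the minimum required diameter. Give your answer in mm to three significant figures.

Required P_cr = n·P = 2.5 × 36.8 = 92.00 kN
L_e = K·L = 1 × 2.42 = 2.420 m
Required I = P_cr·L_e²/(π²E) = 9.200×10^4 × 2.420² / (π² × 1.11×10^11) = 4.918×10^-7 m⁴
I_req = 4.918×10^5 mm⁴
Solid circle: I = πd⁴/64  ⇒  d = (64I/π)^(1/4) = (64×4.918×10^5/π)^(1/4) = 56.3 mm

d ≈ 56.3 mm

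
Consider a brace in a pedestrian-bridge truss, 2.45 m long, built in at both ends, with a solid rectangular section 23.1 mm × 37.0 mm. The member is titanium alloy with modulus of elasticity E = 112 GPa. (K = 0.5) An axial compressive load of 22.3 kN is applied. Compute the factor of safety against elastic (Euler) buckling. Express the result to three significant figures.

Buckling occurs about the weak axis: I_min = h·b³/12 with b = 23.1 mm (the shorter side).
I_min = 37.0×23.1³/12 = 3.801×10^4 mm⁴
I = 3.801×10^4 mm⁴ = 3.801×10^-8 m⁴
Effective length L_e = K·L = 0.5 × 2.45 = 1.225 m
P_cr = π²EI / L_e² = π² × 112×10⁹ × 3.801×10^-8 / 1.225² = 2.800×10^4 N
Factor of safety n = P_cr / P = 27.996 / 22.3 = 1.26

n ≈ 1.26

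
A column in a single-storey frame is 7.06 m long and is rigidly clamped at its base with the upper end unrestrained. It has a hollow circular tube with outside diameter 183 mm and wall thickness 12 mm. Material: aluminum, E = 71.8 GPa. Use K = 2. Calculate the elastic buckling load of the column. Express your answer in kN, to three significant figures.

Inner diameter d_i = 183 − 2×12 = 159.0 mm
I = π(d_o⁴ − d_i⁴)/64 = π(183⁴ − 159.0⁴)/64 = 2.368×10^7 mm⁴
I = 2.368×10^7 mm⁴ = 2.368×10^-5 m⁴
Effective length L_e = K·L = 2 × 7.06 = 14.12 m
P_cr = π²EI / L_e² = π² × 71.8×10⁹ × 2.368×10^-5 / 14.12² = 8.416×10^4 N

P_cr ≈ 84.2 kN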